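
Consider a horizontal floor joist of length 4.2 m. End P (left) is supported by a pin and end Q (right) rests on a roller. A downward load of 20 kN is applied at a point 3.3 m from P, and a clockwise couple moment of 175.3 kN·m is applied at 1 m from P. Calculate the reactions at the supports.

P_x = 0, P_y = -37.45 kN, Q_y = 57.45 kN

ΣM about P: Q_y·4.2 − 20·3.3 − 175.3 = 0 → Q_y = 241.3/4.2 = 57.4524 ≈ 57.45 kN.
ΣF_y = 0: P_y + 57.4524 − 20 = 0 → P_y = -37.45 kN.
ΣF_x = 0: no horizontal applied forces, so P_x = 0.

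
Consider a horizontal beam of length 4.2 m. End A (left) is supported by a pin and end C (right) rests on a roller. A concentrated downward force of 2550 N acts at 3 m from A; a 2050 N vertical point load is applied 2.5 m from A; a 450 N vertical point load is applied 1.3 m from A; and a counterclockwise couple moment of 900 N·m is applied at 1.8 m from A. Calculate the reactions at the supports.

A_x = 0, A_y = 2083 N, C_y = 2967 N

Moments about A: C_y·4.2 − 2550·3 − 2050·2.5 − 450·1.3 + 900 = 0 → C_y = 12460/4.2 = 2966.67 ≈ 2967 N.
ΣF_y = 0: A_y + 2966.67 − 2550 − 2050 − 450 = 0 → A_y = 2083 N.
ΣF_x = 0: no horizontal applied forces, so A_x = 0.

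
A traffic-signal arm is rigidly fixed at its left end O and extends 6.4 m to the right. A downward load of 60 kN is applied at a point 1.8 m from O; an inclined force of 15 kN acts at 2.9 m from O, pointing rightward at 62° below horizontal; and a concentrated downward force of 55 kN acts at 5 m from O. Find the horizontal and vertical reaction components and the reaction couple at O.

O_x = -7.042 kN, O_y = 128.2 kN, M_O = 421.4 kN·m

ΣF_x = 0: O_x + 15·cos62° = 0 → O_x = -7.042 kN.
ΣF_y = 0: O_y − 60 − 15·sin62° − 55 = 0 → O_y = 128.2 kN.
ΣM about O: M_O − 60·1.8 − 15·sin62°·2.9 − 55·5 = 0 → M_O = 421.4 kN·m.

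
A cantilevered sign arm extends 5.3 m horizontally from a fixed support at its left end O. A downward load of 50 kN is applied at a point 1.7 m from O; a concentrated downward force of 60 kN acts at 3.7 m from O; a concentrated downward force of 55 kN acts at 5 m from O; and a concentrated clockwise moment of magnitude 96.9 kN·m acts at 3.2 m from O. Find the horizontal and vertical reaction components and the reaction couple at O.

ΣF_x = 0: O_x = 0.
ΣF_y = 0: O_y − 50 − 60 − 55 = 0 → O_y = 165.0 kN.
ΣM about O: M_O − 50·1.7 − 60·3.7 − 55·5 − 96.9 = 0 → M_O = 678.9 kN·m.

O_x = 0, O_y = 165.0 kN, M_O = 678.9 kN·m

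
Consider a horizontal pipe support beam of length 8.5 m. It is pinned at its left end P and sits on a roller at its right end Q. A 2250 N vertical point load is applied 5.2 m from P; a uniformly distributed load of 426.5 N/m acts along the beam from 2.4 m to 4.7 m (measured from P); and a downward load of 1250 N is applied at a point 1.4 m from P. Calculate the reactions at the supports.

P_x = 0, P_y = 2489 N, Q_y = 1992 N

Resultant of the distributed load: 426.5 × 2.3 = 980.95 N at 3.55 m from P.
Taking moments about P: Q_y·8.5 − 2250·5.2 − (426.5·2.3)·3.55 − 1250·1.4 = 0 → Q_y = 16932.3725/8.5 = 1992.04 ≈ 1992 N.
ΣF_y = 0: P_y + 1992.04 − 2250 − 426.5·2.3 − 1250 = 0 → P_y = 2489 N.
ΣF_x = 0: no horizontal applied forces, so P_x = 0.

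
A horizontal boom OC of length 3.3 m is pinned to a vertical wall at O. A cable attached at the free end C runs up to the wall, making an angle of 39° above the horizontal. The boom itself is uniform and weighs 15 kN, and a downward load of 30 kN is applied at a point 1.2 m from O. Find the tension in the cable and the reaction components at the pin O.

ΣM about O: T·sin39°·3.3 − 15·1.65 − 30·1.2 = 0 → T = 60.75/(3.3·0.62932) = 29.2524 ≈ 29.25 kN.
ΣF_x = 0: O_x − T·cos39° = 0 → O_x = 29.2524 × 0.777146 = 22.73 kN.
ΣF_y = 0: O_y + T·sin39° − 15 − 30 = 0 → O_y = 45 − 29.2524 × 0.62932 = 26.59 kN.

T = 29.25 kN, O_x = 22.73 kN, O_y = 26.59 kN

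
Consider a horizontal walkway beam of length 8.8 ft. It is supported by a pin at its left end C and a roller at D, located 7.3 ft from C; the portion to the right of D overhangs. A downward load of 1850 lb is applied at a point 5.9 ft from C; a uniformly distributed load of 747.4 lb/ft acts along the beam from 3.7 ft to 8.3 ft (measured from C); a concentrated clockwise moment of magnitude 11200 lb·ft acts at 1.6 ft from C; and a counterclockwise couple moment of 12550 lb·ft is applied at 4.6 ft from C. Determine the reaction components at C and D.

Resultant of the distributed load: 747.4 × 4.6 = 3438.04 lb at 6 ft from C.
Taking moments about C: D_y·7.3 − 1850·5.9 − (747.4·4.6)·6 − 11200 + 12550 = 0 → D_y = 30193.24/7.3 = 4136.06 ≈ 4136 lb.
ΣF_y = 0: C_y + 4136.06 − 1850 − 747.4·4.6 = 0 → C_y = 1152 lb.
ΣF_x = 0: no horizontal applied forces, so C_x = 0.

C_x = 0, C_y = 1152 lb, D_y = 4136 lb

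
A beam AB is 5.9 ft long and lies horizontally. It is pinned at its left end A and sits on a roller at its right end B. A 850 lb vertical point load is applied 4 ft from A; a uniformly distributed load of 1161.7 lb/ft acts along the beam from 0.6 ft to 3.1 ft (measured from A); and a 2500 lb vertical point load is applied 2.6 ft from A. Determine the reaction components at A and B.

A_x = 0, A_y = 3666 lb, B_y = 2589 lb

Resultant of the distributed load: 1161.7 × 2.5 = 2904.25 lb at 1.85 ft from A.
Taking moments about A: B_y·5.9 − 850·4 − (1161.7·2.5)·1.85 − 2500·2.6 = 0 → B_y = 15272.8625/5.9 = 2588.62 ≈ 2589 lb.
ΣF_y = 0: A_y + 2588.62 − 850 − 1161.7·2.5 − 2500 = 0 → A_y = 3666 lb.
ΣF_x = 0: no horizontal applied forces, so A_x = 0.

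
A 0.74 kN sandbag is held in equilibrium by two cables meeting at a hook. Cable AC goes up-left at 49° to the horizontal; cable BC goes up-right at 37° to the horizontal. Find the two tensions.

T_AC = 0.5924 kN, T_BC = 0.4867 kN

ΣF_x = 0: −T_AC·cos49° + T_BC·cos37° = 0 → T_BC = 0.821475·T_AC.
ΣF_y = 0: T_AC·sin49° + T_BC·sin37° = 0.74.
Substitute: T_AC·(0.75471 + 0.821475·0.601815) = 0.74 → T_AC = 0.592433 ≈ 0.5924 kN.
Then T_BC = 0.821475 × 0.592433 = 0.4867 kN.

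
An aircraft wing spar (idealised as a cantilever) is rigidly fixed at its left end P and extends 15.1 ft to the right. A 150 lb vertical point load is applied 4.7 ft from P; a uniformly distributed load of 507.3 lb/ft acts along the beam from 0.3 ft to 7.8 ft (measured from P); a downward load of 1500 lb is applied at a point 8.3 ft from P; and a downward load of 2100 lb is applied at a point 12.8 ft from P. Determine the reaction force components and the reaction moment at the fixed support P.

Resultant of the distributed load: 507.3 × 7.5 = 3804.75 lb at 4.05 ft from P.
ΣF_x = 0: P_x = 0.
ΣF_y = 0: P_y − 150 − 507.3·7.5 − 1500 − 2100 = 0 → P_y = 7555 lb.
ΣM about P: M_P − 150·4.7 − (507.3·7.5)·4.05 − 1500·8.3 − 2100·12.8 = 0 → M_P = 55440 lb·ft.

P_x = 0, P_y = 7555 lb, M_P = 55440 lb·ft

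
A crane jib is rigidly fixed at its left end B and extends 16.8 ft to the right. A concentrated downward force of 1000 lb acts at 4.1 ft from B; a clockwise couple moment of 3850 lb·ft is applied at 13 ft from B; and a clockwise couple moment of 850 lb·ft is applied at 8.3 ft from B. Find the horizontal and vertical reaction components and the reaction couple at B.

ΣF_x = 0: B_x = 0.
ΣF_y = 0: B_y − 1000 = 0 → B_y = 1000 lb.
ΣM about B: M_B − 1000·4.1 − 3850 − 850 = 0 → M_B = 8800 lb·ft.

B_x = 0, B_y = 1000 lb, M_B = 8800 lb·ft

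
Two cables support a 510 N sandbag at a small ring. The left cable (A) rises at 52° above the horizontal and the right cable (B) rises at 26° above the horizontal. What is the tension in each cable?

ΣF_x = 0: −T_A·cos52° + T_B·cos26° = 0 → T_B = 0.684986·T_A.
ΣF_y = 0: T_A·sin52° + T_B·sin26° = 510.
Substitute: T_A·(0.788011 + 0.684986·0.438371) = 510 → T_A = 468.626 ≈ 468.6 N.
Then T_B = 0.684986 × 468.626 = 321.0 N.

T_A = 468.6 N, T_B = 321.0 N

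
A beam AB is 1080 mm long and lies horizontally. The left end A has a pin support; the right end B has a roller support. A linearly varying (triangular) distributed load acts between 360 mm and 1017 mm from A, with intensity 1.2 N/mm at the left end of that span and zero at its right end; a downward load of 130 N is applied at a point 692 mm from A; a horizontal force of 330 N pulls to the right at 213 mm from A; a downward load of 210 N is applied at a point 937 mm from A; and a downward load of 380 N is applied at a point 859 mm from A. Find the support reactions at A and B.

Resultant of the triangular load: ½ × 1.2 × 657 = 394.2 N, acting at 579 mm from A (one-third of the span from the peak).
Moments about A: B_y·1080 − (½·1.2·657)·579 − 130·692 − 210·937 − 380·859 = 0 → B_y = 841391.8/1080 = 779.066 ≈ 779.1 N.
ΣF_y = 0: A_y + 779.066 − ½·1.2·657 − 130 − 210 − 380 = 0 → A_y = 335.1 N.
ΣF_x = 0: A_x + 330 = 0 → A_x = -330.0 N.

A_x = -330.0 N, A_y = 335.1 N, B_y = 779.1 N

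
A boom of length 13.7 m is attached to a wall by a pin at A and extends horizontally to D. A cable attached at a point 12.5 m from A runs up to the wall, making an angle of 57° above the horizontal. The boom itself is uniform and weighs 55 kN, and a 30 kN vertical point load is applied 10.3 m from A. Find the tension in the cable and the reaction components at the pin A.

T = 65.41 kN, A_x = 35.63 kN, A_y = 30.14 kN

ΣM about A: T·sin57°·12.5 − 55·6.85 − 30·10.3 = 0 → T = 685.75/(12.5·0.838671) = 65.413 ≈ 65.41 kN.
ΣF_x = 0: A_x − T·cos57° = 0 → A_x = 65.413 × 0.544639 = 35.63 kN.
ΣF_y = 0: A_y + T·sin57° − 55 − 30 = 0 → A_y = 85 − 65.413 × 0.838671 = 30.14 kN.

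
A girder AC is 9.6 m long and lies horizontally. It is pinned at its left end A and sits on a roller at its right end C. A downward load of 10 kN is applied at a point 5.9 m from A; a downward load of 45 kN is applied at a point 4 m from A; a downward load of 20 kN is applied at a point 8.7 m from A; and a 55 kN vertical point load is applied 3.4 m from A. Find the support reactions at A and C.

Moments about A: C_y·9.6 − 10·5.9 − 45·4 − 20·8.7 − 55·3.4 = 0 → C_y = 600/9.6 = 62.50 kN.
ΣF_y = 0: A_y + 62.5 − 10 − 45 − 20 − 55 = 0 → A_y = 67.50 kN.
ΣF_x = 0: no horizontal applied forces, so A_x = 0.

A_x = 0, A_y = 67.50 kN, C_y = 62.50 kN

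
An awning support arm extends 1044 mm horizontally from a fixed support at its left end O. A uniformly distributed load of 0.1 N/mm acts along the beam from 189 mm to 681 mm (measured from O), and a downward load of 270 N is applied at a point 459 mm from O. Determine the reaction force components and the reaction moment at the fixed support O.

O_x = 0, O_y = 319.2 N, M_O = 145300 N·mm

Resultant of the distributed load: 0.1 × 492 = 49.2 N at 435 mm from O.
ΣF_x = 0: O_x = 0.
ΣF_y = 0: O_y − 0.1·492 − 270 = 0 → O_y = 319.2 N.
ΣM about O: M_O − (0.1·492)·435 − 270·459 = 0 → M_O = 145300 N·mm.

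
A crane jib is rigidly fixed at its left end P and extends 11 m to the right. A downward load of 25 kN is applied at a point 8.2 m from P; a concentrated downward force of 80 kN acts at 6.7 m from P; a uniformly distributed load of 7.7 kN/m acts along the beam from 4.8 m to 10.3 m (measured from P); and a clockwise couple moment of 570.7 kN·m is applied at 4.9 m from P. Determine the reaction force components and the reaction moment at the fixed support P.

Resultant of the distributed load: 7.7 × 5.5 = 42.35 kN at 7.55 m from P.
ΣF_x = 0: P_x = 0.
ΣF_y = 0: P_y − 25 − 80 − 7.7·5.5 = 0 → P_y = 147.4 kN.
ΣM about P: M_P − 25·8.2 − 80·6.7 − (7.7·5.5)·7.55 − 570.7 = 0 → M_P = 1631 kN·m.

P_x = 0, P_y = 147.4 kN, M_P = 1631 kN·m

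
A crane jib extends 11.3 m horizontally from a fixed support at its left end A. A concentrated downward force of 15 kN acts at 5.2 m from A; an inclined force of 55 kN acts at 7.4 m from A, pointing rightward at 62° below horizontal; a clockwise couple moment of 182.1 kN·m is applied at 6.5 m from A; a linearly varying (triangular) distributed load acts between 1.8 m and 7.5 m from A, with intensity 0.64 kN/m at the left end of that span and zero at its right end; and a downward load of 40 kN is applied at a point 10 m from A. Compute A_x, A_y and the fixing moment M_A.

Resultant of the triangular load: ½ × 0.64 × 5.7 = 1.824 kN, acting at 3.7 m from A (one-third of the span from the peak).
ΣF_x = 0: A_x + 55·cos62° = 0 → A_x = -25.82 kN.
ΣF_y = 0: A_y − 15 − 55·sin62° − ½·0.64·5.7 − 40 = 0 → A_y = 105.4 kN.
ΣM about A: M_A − 15·5.2 − 55·sin62°·7.4 − 182.1 − (½·0.64·5.7)·3.7 − 40·10 = 0 → M_A = 1026 kN·m.

A_x = -25.82 kN, A_y = 105.4 kN, M_A = 1026 kN·m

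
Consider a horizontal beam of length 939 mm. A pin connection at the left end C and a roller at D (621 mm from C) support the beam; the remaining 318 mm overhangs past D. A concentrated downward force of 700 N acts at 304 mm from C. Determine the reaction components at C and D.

ΣM about C: D_y·621 − 700·304 = 0 → D_y = 212800/621 = 342.673 ≈ 342.7 N.
ΣF_y = 0: C_y + 342.673 − 700 = 0 → C_y = 357.3 N.
ΣF_x = 0: no horizontal applied forces, so C_x = 0.

C_x = 0, C_y = 357.3 N, D_y = 342.7 N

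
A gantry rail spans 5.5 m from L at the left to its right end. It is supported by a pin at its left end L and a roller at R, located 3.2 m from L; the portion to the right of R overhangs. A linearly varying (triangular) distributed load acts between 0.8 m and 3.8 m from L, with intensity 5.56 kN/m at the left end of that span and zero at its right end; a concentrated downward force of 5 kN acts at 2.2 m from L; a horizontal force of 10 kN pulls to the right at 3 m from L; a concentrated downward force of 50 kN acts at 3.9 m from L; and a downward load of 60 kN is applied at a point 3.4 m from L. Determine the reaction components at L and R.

Resultant of the triangular load: ½ × 5.56 × 3 = 8.34 kN, acting at 1.8 m from L (one-third of the span from the peak).
Taking moments about L: R_y·3.2 − (½·5.56·3)·1.8 − 5·2.2 − 50·3.9 − 60·3.4 = 0 → R_y = 425.012/3.2 = 132.816 ≈ 132.8 kN.
ΣF_y = 0: L_y + 132.816 − ½·5.56·3 − 5 − 50 − 60 = 0 → L_y = -9.476 kN.
ΣF_x = 0: L_x + 10 = 0 → L_x = -10.00 kN.

L_x = -10.00 kN, L_y = -9.476 kN, R_y = 132.8 kN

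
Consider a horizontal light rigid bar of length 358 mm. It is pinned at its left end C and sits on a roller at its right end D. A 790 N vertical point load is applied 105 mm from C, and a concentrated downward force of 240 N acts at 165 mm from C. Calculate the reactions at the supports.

C_x = 0, C_y = 687.7 N, D_y = 342.3 N

Taking moments about C: D_y·358 − 790·105 − 240·165 = 0 → D_y = 122550/358 = 342.318 ≈ 342.3 N.
ΣF_y = 0: C_y + 342.318 − 790 − 240 = 0 → C_y = 687.7 N.
ΣF_x = 0: no horizontal applied forces, so C_x = 0.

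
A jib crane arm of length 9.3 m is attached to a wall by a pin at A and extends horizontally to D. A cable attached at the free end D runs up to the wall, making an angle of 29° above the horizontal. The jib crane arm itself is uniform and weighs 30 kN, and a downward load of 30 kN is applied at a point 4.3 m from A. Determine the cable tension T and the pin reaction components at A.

ΣM about A: T·sin29°·9.3 − 30·4.65 − 30·4.3 = 0 → T = 268.5/(9.3·0.48481) = 59.5511 ≈ 59.55 kN.
ΣF_x = 0: A_x − T·cos29° = 0 → A_x = 59.5511 × 0.87462 = 52.08 kN.
ΣF_y = 0: A_y + T·sin29° − 30 − 30 = 0 → A_y = 60 − 59.5511 × 0.48481 = 31.13 kN.

T = 59.55 kN, A_x = 52.08 kN, A_y = 31.13 kN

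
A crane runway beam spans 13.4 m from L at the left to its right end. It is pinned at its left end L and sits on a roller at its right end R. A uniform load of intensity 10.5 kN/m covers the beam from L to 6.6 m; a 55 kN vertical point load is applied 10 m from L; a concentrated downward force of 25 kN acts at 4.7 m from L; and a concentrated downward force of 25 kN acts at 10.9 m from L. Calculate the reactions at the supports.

Resultant of the distributed load: 10.5 × 6.6 = 69.3 kN at 3.3 m from L.
Moments about L: R_y·13.4 − (10.5·6.6)·3.3 − 55·10 − 25·4.7 − 25·10.9 = 0 → R_y = 1168.69/13.4 = 87.2157 ≈ 87.22 kN.
ΣF_y = 0: L_y + 87.2157 − 10.5·6.6 − 55 − 25 − 25 = 0 → L_y = 87.08 kN.
ΣF_x = 0: no horizontal applied forces, so L_x = 0.

L_x = 0, L_y = 87.08 kN, R_y = 87.22 kN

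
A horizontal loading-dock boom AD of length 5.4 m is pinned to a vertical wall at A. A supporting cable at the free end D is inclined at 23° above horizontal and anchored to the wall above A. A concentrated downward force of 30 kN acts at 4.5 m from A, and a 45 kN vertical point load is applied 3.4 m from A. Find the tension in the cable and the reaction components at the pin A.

T = 136.5 kN, A_x = 125.6 kN, A_y = 21.67 kN

ΣM about A: T·sin23°·5.4 − 30·4.5 − 45·3.4 = 0 → T = 288/(5.4·0.390731) = 136.496 ≈ 136.5 kN.
ΣF_x = 0: A_x − T·cos23° = 0 → A_x = 136.496 × 0.920505 = 125.6 kN.
ΣF_y = 0: A_y + T·sin23° − 30 − 45 = 0 → A_y = 75 − 136.496 × 0.390731 = 21.67 kN.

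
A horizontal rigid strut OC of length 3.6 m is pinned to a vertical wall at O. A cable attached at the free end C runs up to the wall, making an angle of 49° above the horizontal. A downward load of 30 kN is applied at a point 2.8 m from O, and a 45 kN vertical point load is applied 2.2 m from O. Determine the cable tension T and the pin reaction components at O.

ΣM about O: T·sin49°·3.6 − 30·2.8 − 45·2.2 = 0 → T = 183/(3.6·0.75471) = 67.3548 ≈ 67.35 kN.
ΣF_x = 0: O_x − T·cos49° = 0 → O_x = 67.3548 × 0.656059 = 44.19 kN.
ΣF_y = 0: O_y + T·sin49° − 30 − 45 = 0 → O_y = 75 − 67.3548 × 0.75471 = 24.17 kN.

T = 67.35 kN, O_x = 44.19 kN, O_y = 24.17 kN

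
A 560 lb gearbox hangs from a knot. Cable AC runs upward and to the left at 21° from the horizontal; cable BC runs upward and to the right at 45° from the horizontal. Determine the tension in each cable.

T_AC = 433.5 lb, T_BC = 572.3 lb

ΣF_x = 0: −T_AC·cos21° + T_BC·cos45° = 0 → T_BC = 1.32028·T_AC.
ΣF_y = 0: T_AC·sin21° + T_BC·sin45° = 560.
Substitute: T_AC·(0.358368 + 1.32028·0.707107) = 560 → T_AC = 433.454 ≈ 433.5 lb.
Then T_BC = 1.32028 × 433.454 = 572.3 lb.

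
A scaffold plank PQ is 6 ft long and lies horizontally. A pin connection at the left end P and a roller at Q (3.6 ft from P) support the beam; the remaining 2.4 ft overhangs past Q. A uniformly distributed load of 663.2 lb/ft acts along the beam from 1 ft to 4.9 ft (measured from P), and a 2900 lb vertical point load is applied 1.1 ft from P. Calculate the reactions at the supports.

Resultant of the distributed load: 663.2 × 3.9 = 2586.48 lb at 2.95 ft from P.
Taking moments about P: Q_y·3.6 − (663.2·3.9)·2.95 − 2900·1.1 = 0 → Q_y = 10820.116/3.6 = 3005.59 ≈ 3006 lb.
ΣF_y = 0: P_y + 3005.59 − 663.2·3.9 − 2900 = 0 → P_y = 2481 lb.
ΣF_x = 0: no horizontal applied forces, so P_x = 0.

P_x = 0, P_y = 2481 lb, Q_y = 3006 lb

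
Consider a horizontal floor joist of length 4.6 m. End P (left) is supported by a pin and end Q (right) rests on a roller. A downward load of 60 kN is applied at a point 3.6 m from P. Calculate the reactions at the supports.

P_x = 0, P_y = 13.04 kN, Q_y = 46.96 kN

Moments about P: Q_y·4.6 − 60·3.6 = 0 → Q_y = 216/4.6 = 46.9565 ≈ 46.96 kN.
ΣF_y = 0: P_y + 46.9565 − 60 = 0 → P_y = 13.04 kN.
ΣF_x = 0: no horizontal applied forces, so P_x = 0.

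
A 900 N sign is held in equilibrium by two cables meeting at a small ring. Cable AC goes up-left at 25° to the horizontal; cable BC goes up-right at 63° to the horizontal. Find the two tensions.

T_AC = 408.8 N, T_BC = 816.2 N

ΣF_x = 0: −T_AC·cos25° + T_BC·cos63° = 0 → T_BC = 1.99631·T_AC.
ΣF_y = 0: T_AC·sin25° + T_BC·sin63° = 900.
Substitute: T_AC·(0.422618 + 1.99631·0.891007) = 900 → T_AC = 408.841 ≈ 408.8 N.
Then T_BC = 1.99631 × 408.841 = 816.2 N.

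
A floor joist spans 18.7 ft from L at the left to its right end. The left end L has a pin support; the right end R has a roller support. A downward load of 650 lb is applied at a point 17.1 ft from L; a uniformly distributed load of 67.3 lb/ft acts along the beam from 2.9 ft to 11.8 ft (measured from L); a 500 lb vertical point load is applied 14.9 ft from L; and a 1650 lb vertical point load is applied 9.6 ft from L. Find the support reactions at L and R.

L_x = 0, L_y = 1324 lb, R_y = 2075 lb

Resultant of the distributed load: 67.3 × 8.9 = 598.97 lb at 7.35 ft from L.
ΣM about L: R_y·18.7 − 650·17.1 − (67.3·8.9)·7.35 − 500·14.9 − 1650·9.6 = 0 → R_y = 38807.4295/18.7 = 2075.26 ≈ 2075 lb.
ΣF_y = 0: L_y + 2075.26 − 650 − 67.3·8.9 − 500 − 1650 = 0 → L_y = 1324 lb.
ΣF_x = 0: no horizontal applied forces, so L_x = 0.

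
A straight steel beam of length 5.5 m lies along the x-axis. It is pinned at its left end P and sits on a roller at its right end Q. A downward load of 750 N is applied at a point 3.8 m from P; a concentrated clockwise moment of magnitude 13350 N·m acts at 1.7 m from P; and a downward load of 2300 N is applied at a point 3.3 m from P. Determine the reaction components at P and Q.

Moments about P: Q_y·5.5 − 750·3.8 − 13350 − 2300·3.3 = 0 → Q_y = 23790/5.5 = 4325.45 ≈ 4325 N.
ΣF_y = 0: P_y + 4325.45 − 750 − 2300 = 0 → P_y = -1275 N.
ΣF_x = 0: no horizontal applied forces, so P_x = 0.

P_x = 0, P_y = -1275 N, Q_y = 4325 N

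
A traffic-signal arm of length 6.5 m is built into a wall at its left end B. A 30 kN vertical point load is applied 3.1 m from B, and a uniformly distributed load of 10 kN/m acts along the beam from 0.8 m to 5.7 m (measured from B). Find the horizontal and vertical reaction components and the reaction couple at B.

B_x = 0, B_y = 79.00 kN, M_B = 252.2 kN·m

Resultant of the distributed load: 10 × 4.9 = 49 kN at 3.25 m from B.
ΣF_x = 0: B_x = 0.
ΣF_y = 0: B_y − 30 − 10·4.9 = 0 → B_y = 79.00 kN.
ΣM about B: M_B − 30·3.1 − (10·4.9)·3.25 = 0 → M_B = 252.2 kN·m.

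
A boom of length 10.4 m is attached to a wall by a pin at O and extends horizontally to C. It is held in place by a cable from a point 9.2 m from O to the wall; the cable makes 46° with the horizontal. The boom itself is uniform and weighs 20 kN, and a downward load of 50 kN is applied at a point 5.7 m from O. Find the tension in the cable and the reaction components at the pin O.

ΣM about O: T·sin46°·9.2 − 20·5.2 − 50·5.7 = 0 → T = 389/(9.2·0.71934) = 58.7797 ≈ 58.78 kN.
ΣF_x = 0: O_x − T·cos46° = 0 → O_x = 58.7797 × 0.694658 = 40.83 kN.
ΣF_y = 0: O_y + T·sin46° − 20 − 50 = 0 → O_y = 70 − 58.7797 × 0.71934 = 27.72 kN.

T = 58.78 kN, O_x = 40.83 kN, O_y = 27.72 kN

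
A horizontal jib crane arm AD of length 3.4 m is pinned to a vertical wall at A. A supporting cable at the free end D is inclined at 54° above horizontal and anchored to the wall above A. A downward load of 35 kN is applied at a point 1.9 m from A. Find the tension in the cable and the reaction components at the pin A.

ΣM about A: T·sin54°·3.4 − 35·1.9 = 0 → T = 66.5/(3.4·0.809017) = 24.176 ≈ 24.18 kN.
ΣF_x = 0: A_x − T·cos54° = 0 → A_x = 24.176 × 0.587785 = 14.21 kN.
ΣF_y = 0: A_y + T·sin54° − 35 = 0 → A_y = 35 − 24.176 × 0.809017 = 15.44 kN.

T = 24.18 kN, A_x = 14.21 kN, A_y = 15.44 kN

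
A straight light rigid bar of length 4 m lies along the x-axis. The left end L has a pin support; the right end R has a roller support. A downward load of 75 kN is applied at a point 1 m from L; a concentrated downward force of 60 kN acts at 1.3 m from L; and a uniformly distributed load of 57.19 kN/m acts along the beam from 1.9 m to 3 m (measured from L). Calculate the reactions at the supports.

Resultant of the distributed load: 57.19 × 1.1 = 62.909 kN at 2.45 m from L.
ΣM about L: R_y·4 − 75·1 − 60·1.3 − (57.19·1.1)·2.45 = 0 → R_y = 307.12705/4 = 76.7818 ≈ 76.78 kN.
ΣF_y = 0: L_y + 76.7818 − 75 − 60 − 57.19·1.1 = 0 → L_y = 121.1 kN.
ΣF_x = 0: no horizontal applied forces, so L_x = 0.

L_x = 0, L_y = 121.1 kN, R_y = 76.78 kN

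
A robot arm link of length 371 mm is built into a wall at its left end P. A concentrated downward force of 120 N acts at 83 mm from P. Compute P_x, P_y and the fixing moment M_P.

ΣF_x = 0: P_x = 0.
ΣF_y = 0: P_y − 120 = 0 → P_y = 120.0 N.
ΣM about P: M_P − 120·83 = 0 → M_P = 9960 N·mm.

P_x = 0, P_y = 120.0 N, M_P = 9960 N·mm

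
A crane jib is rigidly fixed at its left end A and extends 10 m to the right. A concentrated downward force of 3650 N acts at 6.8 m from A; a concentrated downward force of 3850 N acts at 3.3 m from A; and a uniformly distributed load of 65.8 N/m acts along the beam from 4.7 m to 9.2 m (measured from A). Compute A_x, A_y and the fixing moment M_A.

Resultant of the distributed load: 65.8 × 4.5 = 296.1 N at 6.95 m from A.
ΣF_x = 0: A_x = 0.
ΣF_y = 0: A_y − 3650 − 3850 − 65.8·4.5 = 0 → A_y = 7796 N.
ΣM about A: M_A − 3650·6.8 − 3850·3.3 − (65.8·4.5)·6.95 = 0 → M_A = 39580 N·m.

A_x = 0, A_y = 7796 N, M_A = 39580 N·m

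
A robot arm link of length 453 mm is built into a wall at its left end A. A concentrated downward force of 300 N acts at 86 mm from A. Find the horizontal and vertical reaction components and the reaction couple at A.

A_x = 0, A_y = 300.0 N, M_A = 25800 N·mm

ΣF_x = 0: A_x = 0.
ΣF_y = 0: A_y − 300 = 0 → A_y = 300.0 N.
ΣM about A: M_A − 300·86 = 0 → M_A = 25800 N·mm.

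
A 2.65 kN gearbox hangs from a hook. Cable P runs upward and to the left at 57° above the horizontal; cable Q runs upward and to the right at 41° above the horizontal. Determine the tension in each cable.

ΣF_x = 0: −T_P·cos57° + T_Q·cos41° = 0 → T_Q = 0.721654·T_P.
ΣF_y = 0: T_P·sin57° + T_Q·sin41° = 2.65.
Substitute: T_P·(0.838671 + 0.721654·0.656059) = 2.65 → T_P = 2.01963 ≈ 2.020 kN.
Then T_Q = 0.721654 × 2.01963 = 1.457 kN.

T_P = 2.020 kN, T_Q = 1.457 kN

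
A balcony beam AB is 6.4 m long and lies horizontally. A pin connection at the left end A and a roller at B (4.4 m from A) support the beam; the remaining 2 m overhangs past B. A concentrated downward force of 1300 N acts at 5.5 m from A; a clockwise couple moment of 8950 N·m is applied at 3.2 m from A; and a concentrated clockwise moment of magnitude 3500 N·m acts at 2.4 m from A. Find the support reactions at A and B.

Taking moments about A: B_y·4.4 − 1300·5.5 − 8950 − 3500 = 0 → B_y = 19600/4.4 = 4454.55 ≈ 4455 N.
ΣF_y = 0: A_y + 4454.55 − 1300 = 0 → A_y = -3155 N.
ΣF_x = 0: no horizontal applied forces, so A_x = 0.

A_x = 0, A_y = -3155 N, B_y = 4455 N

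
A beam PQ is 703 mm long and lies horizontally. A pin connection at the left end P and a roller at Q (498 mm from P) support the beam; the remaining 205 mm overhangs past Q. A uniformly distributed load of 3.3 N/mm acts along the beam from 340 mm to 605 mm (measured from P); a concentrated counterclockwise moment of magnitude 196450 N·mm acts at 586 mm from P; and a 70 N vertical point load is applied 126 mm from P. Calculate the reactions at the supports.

Resultant of the distributed load: 3.3 × 265 = 874.5 N at 472.5 mm from P.
Moments about P: Q_y·498 − (3.3·265)·472.5 + 196450 − 70·126 = 0 → Q_y = 225571.25/498 = 452.954 ≈ 453.0 N.
ΣF_y = 0: P_y + 452.954 − 3.3·265 − 70 = 0 → P_y = 491.5 N.
ΣF_x = 0: no horizontal applied forces, so P_x = 0.

P_x = 0, P_y = 491.5 N, Q_y = 453.0 N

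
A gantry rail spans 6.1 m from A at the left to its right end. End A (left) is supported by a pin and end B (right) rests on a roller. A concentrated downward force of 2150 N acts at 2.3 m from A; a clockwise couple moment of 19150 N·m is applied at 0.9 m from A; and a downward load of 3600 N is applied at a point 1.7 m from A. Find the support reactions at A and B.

ΣM about A: B_y·6.1 − 2150·2.3 − 19150 − 3600·1.7 = 0 → B_y = 30215/6.1 = 4953.28 ≈ 4953 N.
ΣF_y = 0: A_y + 4953.28 − 2150 − 3600 = 0 → A_y = 796.7 N.
ΣF_x = 0: no horizontal applied forces, so A_x = 0.

A_x = 0, A_y = 796.7 N, B_y = 4953 N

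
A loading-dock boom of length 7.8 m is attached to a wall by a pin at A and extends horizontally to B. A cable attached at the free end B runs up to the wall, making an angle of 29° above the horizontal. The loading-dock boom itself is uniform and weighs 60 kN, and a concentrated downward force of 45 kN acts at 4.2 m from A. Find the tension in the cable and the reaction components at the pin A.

ΣM about A: T·sin29°·7.8 − 60·3.9 − 45·4.2 = 0 → T = 423/(7.8·0.48481) = 111.86 ≈ 111.9 kN.
ΣF_x = 0: A_x − T·cos29° = 0 → A_x = 111.86 × 0.87462 = 97.83 kN.
ΣF_y = 0: A_y + T·sin29° − 60 − 45 = 0 → A_y = 105 − 111.86 × 0.48481 = 50.77 kN.

T = 111.9 kN, A_x = 97.83 kN, A_y = 50.77 kN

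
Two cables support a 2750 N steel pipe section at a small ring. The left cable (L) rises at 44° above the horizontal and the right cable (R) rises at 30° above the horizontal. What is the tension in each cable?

ΣF_x = 0: −T_L·cos44° + T_R·cos30° = 0 → T_R = 0.830622·T_L.
ΣF_y = 0: T_L·sin44° + T_R·sin30° = 2750.
Substitute: T_L·(0.694658 + 0.830622·0.5) = 2750 → T_L = 2477.55 ≈ 2478 N.
Then T_R = 0.830622 × 2477.55 = 2058 N.

T_L = 2478 N, T_R = 2058 N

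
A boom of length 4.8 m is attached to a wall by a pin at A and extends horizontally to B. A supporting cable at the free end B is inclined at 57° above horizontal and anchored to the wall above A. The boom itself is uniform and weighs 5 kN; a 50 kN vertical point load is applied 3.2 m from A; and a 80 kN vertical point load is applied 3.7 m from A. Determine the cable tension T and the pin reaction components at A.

T = 116.3 kN, A_x = 63.32 kN, A_y = 37.50 kN

ΣM about A: T·sin57°·4.8 − 5·2.4 − 50·3.2 − 80·3.7 = 0 → T = 468/(4.8·0.838671) = 116.255 ≈ 116.3 kN.
ΣF_x = 0: A_x − T·cos57° = 0 → A_x = 116.255 × 0.544639 = 63.32 kN.
ΣF_y = 0: A_y + T·sin57° − 5 − 50 − 80 = 0 → A_y = 135 − 116.255 × 0.838671 = 37.50 kN.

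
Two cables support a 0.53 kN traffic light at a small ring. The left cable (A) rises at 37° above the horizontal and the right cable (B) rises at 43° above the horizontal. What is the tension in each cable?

T_A = 0.3936 kN, T_B = 0.4298 kN

ΣF_x = 0: −T_A·cos37° + T_B·cos43° = 0 → T_B = 1.092·T_A.
ΣF_y = 0: T_A·sin37° + T_B·sin43° = 0.53.
Substitute: T_A·(0.601815 + 1.092·0.681998) = 0.53 → T_A = 0.393596 ≈ 0.3936 kN.
Then T_B = 1.092 × 0.393596 = 0.4298 kN.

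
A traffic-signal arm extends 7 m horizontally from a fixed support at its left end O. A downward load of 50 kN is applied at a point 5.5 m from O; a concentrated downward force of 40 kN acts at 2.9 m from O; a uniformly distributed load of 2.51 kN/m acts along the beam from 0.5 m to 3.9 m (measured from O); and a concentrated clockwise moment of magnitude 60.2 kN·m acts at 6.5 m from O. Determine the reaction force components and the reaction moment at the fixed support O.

O_x = 0, O_y = 98.53 kN, M_O = 470.0 kN·m

Resultant of the distributed load: 2.51 × 3.4 = 8.534 kN at 2.2 m from O.
ΣF_x = 0: O_x = 0.
ΣF_y = 0: O_y − 50 − 40 − 2.51·3.4 = 0 → O_y = 98.53 kN.
ΣM about O: M_O − 50·5.5 − 40·2.9 − (2.51·3.4)·2.2 − 60.2 = 0 → M_O = 470.0 kN·m.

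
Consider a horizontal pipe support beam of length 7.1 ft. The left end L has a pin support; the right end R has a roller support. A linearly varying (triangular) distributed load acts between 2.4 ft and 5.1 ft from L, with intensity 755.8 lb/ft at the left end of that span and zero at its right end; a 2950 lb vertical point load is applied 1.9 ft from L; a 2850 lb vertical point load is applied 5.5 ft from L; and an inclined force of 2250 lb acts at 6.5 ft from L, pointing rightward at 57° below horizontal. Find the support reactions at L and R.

Resultant of the triangular load: ½ × 755.8 × 2.7 = 1020.33 lb, acting at 3.3 ft from L (one-third of the span from the peak).
Moments about L: R_y·7.1 − (½·755.8·2.7)·3.3 − 2950·1.9 − 2850·5.5 − 2250·sin57°·6.5 = 0 → R_y = 36912.6/7.1 = 5198.96 ≈ 5199 lb.
ΣF_y = 0: L_y + 5198.96 − ½·755.8·2.7 − 2950 − 2850 − 2250·sin57° = 0 → L_y = 3508 lb.
ΣF_x = 0: L_x + 2250·cos57° = 0 → L_x = -1225 lb.

L_x = -1225 lb, L_y = 3508 lb, R_y = 5199 lb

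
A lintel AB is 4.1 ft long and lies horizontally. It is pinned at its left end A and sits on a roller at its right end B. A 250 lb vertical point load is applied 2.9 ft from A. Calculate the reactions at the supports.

A_x = 0, A_y = 73.17 lb, B_y = 176.8 lb

ΣM about A: B_y·4.1 − 250·2.9 = 0 → B_y = 725/4.1 = 176.829 ≈ 176.8 lb.
ΣF_y = 0: A_y + 176.829 − 250 = 0 → A_y = 73.17 lb.
ΣF_x = 0: no horizontal applied forces, so A_x = 0.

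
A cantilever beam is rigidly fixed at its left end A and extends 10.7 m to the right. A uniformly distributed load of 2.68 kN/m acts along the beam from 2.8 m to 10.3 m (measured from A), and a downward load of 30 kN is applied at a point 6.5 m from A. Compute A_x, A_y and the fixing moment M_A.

Resultant of the distributed load: 2.68 × 7.5 = 20.1 kN at 6.55 m from A.
ΣF_x = 0: A_x = 0.
ΣF_y = 0: A_y − 2.68·7.5 − 30 = 0 → A_y = 50.10 kN.
ΣM about A: M_A − (2.68·7.5)·6.55 − 30·6.5 = 0 → M_A = 326.7 kN·m.

A_x = 0, A_y = 50.10 kN, M_A = 326.7 kN·m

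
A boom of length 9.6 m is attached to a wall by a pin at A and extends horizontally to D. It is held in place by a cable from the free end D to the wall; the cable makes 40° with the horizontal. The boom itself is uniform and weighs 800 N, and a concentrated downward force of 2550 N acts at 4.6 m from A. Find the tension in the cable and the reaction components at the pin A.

ΣM about A: T·sin40°·9.6 − 800·4.8 − 2550·4.6 = 0 → T = 15570/(9.6·0.642788) = 2523.19 ≈ 2523 N.
ΣF_x = 0: A_x − T·cos40° = 0 → A_x = 2523.19 × 0.766044 = 1933 N.
ΣF_y = 0: A_y + T·sin40° − 800 − 2550 = 0 → A_y = 3350 − 2523.19 × 0.642788 = 1728 N.

T = 2523 N, A_x = 1933 N, A_y = 1728 N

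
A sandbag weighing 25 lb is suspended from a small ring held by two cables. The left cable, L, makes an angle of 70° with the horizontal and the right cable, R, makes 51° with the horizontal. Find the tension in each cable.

T_L = 18.35 lb, T_R = 9.975 lb

ΣF_x = 0: −T_L·cos70° + T_R·cos51° = 0 → T_R = 0.543475·T_L.
ΣF_y = 0: T_L·sin70° + T_R·sin51° = 25.
Substitute: T_L·(0.939693 + 0.543475·0.777146) = 25 → T_L = 18.3547 ≈ 18.35 lb.
Then T_R = 0.543475 × 18.3547 = 9.975 lb.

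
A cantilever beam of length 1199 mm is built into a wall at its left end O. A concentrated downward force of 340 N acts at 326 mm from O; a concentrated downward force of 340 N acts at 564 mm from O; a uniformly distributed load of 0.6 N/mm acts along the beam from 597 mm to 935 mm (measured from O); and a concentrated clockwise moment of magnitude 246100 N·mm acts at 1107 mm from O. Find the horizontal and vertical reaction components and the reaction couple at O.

O_x = 0, O_y = 882.8 N, M_O = 704000 N·mm

Resultant of the distributed load: 0.6 × 338 = 202.8 N at 766 mm from O.
ΣF_x = 0: O_x = 0.
ΣF_y = 0: O_y − 340 − 340 − 0.6·338 = 0 → O_y = 882.8 N.
ΣM about O: M_O − 340·326 − 340·564 − (0.6·338)·766 − 246100 = 0 → M_O = 704000 N·mm.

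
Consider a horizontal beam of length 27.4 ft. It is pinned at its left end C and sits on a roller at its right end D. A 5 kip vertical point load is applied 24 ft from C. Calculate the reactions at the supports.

C_x = 0, C_y = 0.6204 kip, D_y = 4.380 kip

Taking moments about C: D_y·27.4 − 5·24 = 0 → D_y = 120/27.4 = 4.37956 ≈ 4.380 kip.
ΣF_y = 0: C_y + 4.37956 − 5 = 0 → C_y = 0.6204 kip.
ΣF_x = 0: no horizontal applied forces, so C_x = 0.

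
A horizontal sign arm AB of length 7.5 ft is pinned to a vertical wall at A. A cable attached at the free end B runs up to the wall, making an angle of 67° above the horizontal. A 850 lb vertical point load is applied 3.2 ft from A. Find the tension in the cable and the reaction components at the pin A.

T = 394.0 lb, A_x = 153.9 lb, A_y = 487.3 lb

ΣM about A: T·sin67°·7.5 − 850·3.2 = 0 → T = 2720/(7.5·0.920505) = 393.987 ≈ 394.0 lb.
ΣF_x = 0: A_x − T·cos67° = 0 → A_x = 393.987 × 0.390731 = 153.9 lb.
ΣF_y = 0: A_y + T·sin67° − 850 = 0 → A_y = 850 − 393.987 × 0.920505 = 487.3 lb.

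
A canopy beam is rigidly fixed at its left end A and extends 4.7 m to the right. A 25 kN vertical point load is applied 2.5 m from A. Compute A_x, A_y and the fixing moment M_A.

ΣF_x = 0: A_x = 0.
ΣF_y = 0: A_y − 25 = 0 → A_y = 25.00 kN.
ΣM about A: M_A − 25·2.5 = 0 → M_A = 62.50 kN·m.

A_x = 0, A_y = 25.00 kN, M_A = 62.50 kN·m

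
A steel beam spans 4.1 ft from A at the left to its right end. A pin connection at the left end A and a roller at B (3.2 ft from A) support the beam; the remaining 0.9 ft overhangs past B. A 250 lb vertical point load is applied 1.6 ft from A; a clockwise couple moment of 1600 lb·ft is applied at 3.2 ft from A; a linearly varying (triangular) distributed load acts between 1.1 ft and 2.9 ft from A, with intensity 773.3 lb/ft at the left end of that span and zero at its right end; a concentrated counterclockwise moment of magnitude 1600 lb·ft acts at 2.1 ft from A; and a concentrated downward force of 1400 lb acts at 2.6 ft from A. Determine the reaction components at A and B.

Resultant of the triangular load: ½ × 773.3 × 1.8 = 695.97 lb, acting at 1.7 ft from A (one-third of the span from the peak).
ΣM about A: B_y·3.2 − 250·1.6 − 1600 − (½·773.3·1.8)·1.7 + 1600 − 1400·2.6 = 0 → B_y = 5223.149/3.2 = 1632.23 ≈ 1632 lb.
ΣF_y = 0: A_y + 1632.23 − 250 − ½·773.3·1.8 − 1400 = 0 → A_y = 713.7 lb.
ΣF_x = 0: no horizontal applied forces, so A_x = 0.

A_x = 0, A_y = 713.7 lb, B_y = 1632 lb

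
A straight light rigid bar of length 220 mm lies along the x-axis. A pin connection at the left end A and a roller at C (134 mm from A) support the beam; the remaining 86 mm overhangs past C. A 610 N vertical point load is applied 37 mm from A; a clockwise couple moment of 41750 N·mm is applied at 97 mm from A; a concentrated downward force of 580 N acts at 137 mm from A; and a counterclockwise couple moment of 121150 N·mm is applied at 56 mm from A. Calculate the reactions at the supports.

ΣM about A: C_y·134 − 610·37 − 41750 − 580·137 + 121150 = 0 → C_y = 22630/134 = 168.881 ≈ 168.9 N.
ΣF_y = 0: A_y + 168.881 − 610 − 580 = 0 → A_y = 1021 N.
ΣF_x = 0: no horizontal applied forces, so A_x = 0.

A_x = 0, A_y = 1021 N, C_y = 168.9 N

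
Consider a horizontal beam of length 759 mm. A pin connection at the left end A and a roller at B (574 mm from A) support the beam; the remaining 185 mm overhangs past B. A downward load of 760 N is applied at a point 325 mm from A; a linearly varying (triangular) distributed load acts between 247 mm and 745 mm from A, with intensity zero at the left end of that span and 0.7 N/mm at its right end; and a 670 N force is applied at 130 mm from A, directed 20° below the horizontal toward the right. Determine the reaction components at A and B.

A_x = -629.6 N, A_y = 505.4 N, B_y = 658.0 N

Resultant of the triangular load: ½ × 0.7 × 498 = 174.3 N, acting at 579 mm from A (one-third of the span from the peak).
Taking moments about A: B_y·574 − 760·325 − (½·0.7·498)·579 − 670·sin20°·130 = 0 → B_y = 377710/574 = 658.031 ≈ 658.0 N.
ΣF_y = 0: A_y + 658.031 − 760 − ½·0.7·498 − 670·sin20° = 0 → A_y = 505.4 N.
ΣF_x = 0: A_x + 670·cos20° = 0 → A_x = -629.6 N.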